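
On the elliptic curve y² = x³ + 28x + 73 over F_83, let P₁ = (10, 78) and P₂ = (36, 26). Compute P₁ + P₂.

(10, 78) + (36, 26). λ = (26 - 78)/(36 - 10) ≡ 31/26 mod 83. 26⁻¹ ≡ 16 (mod 83) since 26·16 = 416 ≡ 1, so λ ≡ 81.
  x = λ² - 10 - 36 = 6561 - 46 ≡ 41; y = λ·(10 - 41) - 78 ≡ 67. → (41, 67)

(41, 67)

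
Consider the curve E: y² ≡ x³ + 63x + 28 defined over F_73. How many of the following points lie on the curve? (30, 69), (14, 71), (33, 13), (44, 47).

2

(30, 69): 69² ≡ 16, rhs ≡ 10 → off.
(14, 71): 71² ≡ 4, rhs ≡ 4 → on.
(33, 13): 13² ≡ 23, rhs ≡ 11 → off.
(44, 47): 47² ≡ 19, rhs ≡ 19 → on.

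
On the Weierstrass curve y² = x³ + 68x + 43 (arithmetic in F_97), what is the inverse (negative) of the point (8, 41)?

(8, 56)

-(8, 41) = (8, -41 mod 97) = (8, 56).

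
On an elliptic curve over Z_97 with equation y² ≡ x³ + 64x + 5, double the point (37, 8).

(23, 89)

tangent at (37, 8): λ = (3·37² + 64)/(2·8) ≡ 0/16. 16⁻¹ ≡ 91 (mod 97) since 16·91 = 1456 ≡ 1, so λ ≡ 0·91 ≡ 0.
  x = λ² - 37 - 37 = 0 - 74 ≡ 23; y = λ·(37 - 23) - 8 ≡ 89. → (23, 89)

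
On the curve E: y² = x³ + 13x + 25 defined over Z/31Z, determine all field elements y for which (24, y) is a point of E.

x³ + 13x + 25 = 14161 ≡ 25 (mod 31).
Square roots of 25 mod 31: 5 and 26 (since 5² = 25 ≡ 25).

5, 26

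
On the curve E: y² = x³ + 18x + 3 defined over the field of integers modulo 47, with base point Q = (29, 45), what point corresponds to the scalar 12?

Double-and-add on 12 = (1100)₂. Start with Q = (29, 45) for the leading 1-bit.
double: tangent at (29, 45): λ = (3·29² + 18)/(2·45) ≡ 3/43. 43⁻¹ ≡ 35 (mod 47), so λ ≡ 3·35 ≡ 11.
  x = λ² - 29 - 29 = 121 - 58 ≡ 16; y = λ·(29 - 16) - 45 ≡ 4. → (16, 4)
add Q: (16, 4) + (29, 45). λ = (45 - 4)/(29 - 16) ≡ 41/13 mod 47. 13⁻¹ ≡ 29 (mod 47) since 13·29 = 377 ≡ 1, so λ ≡ 14.
  x = λ² - 16 - 29 = 196 - 45 ≡ 10; y = λ·(16 - 10) - 4 ≡ 33. → (10, 33)
double: tangent at (10, 33): λ = (3·10² + 18)/(2·33) ≡ 36/19. 19⁻¹ ≡ 5 (mod 47), so λ ≡ 36·5 ≡ 39.
  x = λ² - 10 - 10 = 1521 - 20 ≡ 44; y = λ·(10 - 44) - 33 ≡ 4. → (44, 4)
double: tangent at (44, 4): λ = (3·44² + 18)/(2·4) ≡ 45/8. 8⁻¹ ≡ 6 (mod 47), so λ ≡ 45·6 ≡ 35.
  x = λ² - 44 - 44 = 1225 - 88 ≡ 9; y = λ·(44 - 9) - 4 ≡ 46. → (9, 46)

(9, 46)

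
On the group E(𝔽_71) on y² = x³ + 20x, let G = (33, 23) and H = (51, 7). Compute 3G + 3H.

First 3G:
Repeated addition: build up to 3G.
2G: tangent at (33, 23): λ = (3·33² + 20)/(2·23) ≡ 21/46. 46⁻¹ ≡ 17 (mod 71), so λ ≡ 21·17 ≡ 2.
  x = λ² - 33 - 33 = 4 - 66 ≡ 9; y = λ·(33 - 9) - 23 ≡ 25. → (9, 25)
3G: (9, 25) + (33, 23). λ = (23 - 25)/(33 - 9) ≡ 69/24 mod 71. 24⁻¹ ≡ 3 (mod 71) since 24·3 = 72 ≡ 1, so λ ≡ 65.
  x = λ² - 9 - 33 = 4225 - 42 ≡ 65; y = λ·(9 - 65) - 25 ≡ 27. → (65, 27)
3G = (65, 27).
Next 3H:
Repeated addition: build up to 3H.
2H: tangent at (51, 7): λ = (3·51² + 20)/(2·7) ≡ 13/14. 14⁻¹ ≡ 66 (mod 71) since 14·66 = 924 ≡ 1, so λ ≡ 13·66 ≡ 6.
  x = λ² - 51 - 51 = 36 - 102 ≡ 5; y = λ·(51 - 5) - 7 ≡ 56. → (5, 56)
3H: (5, 56) + (51, 7). λ = (7 - 56)/(51 - 5) ≡ 22/46 mod 71. 46⁻¹ ≡ 17 (mod 71), so λ ≡ 19.
  x = λ² - 5 - 51 = 361 - 56 ≡ 21; y = λ·(5 - 21) - 56 ≡ 66. → (21, 66)
3H = (21, 66).
Finally 3G + 3H:
(65, 27) + (21, 66). λ = (66 - 27)/(21 - 65) ≡ 39/27 mod 71. 27⁻¹ ≡ 50 (mod 71), so λ ≡ 33.
  x = λ² - 65 - 21 = 1089 - 86 ≡ 9; y = λ·(65 - 9) - 27 ≡ 46. → (9, 46)

(9, 46)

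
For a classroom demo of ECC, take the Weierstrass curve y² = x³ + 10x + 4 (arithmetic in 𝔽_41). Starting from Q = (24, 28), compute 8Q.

(24, 28)

Repeated addition: build up to 8Q.
2Q: tangent at (24, 28): λ = (3·24² + 10)/(2·28) ≡ 16/15. 15⁻¹ ≡ 11 (mod 41), so λ ≡ 16·11 ≡ 12.
  x = λ² - 24 - 24 = 144 - 48 ≡ 14; y = λ·(24 - 14) - 28 ≡ 10. → (14, 10)
3Q: (14, 10) + (24, 28). λ = (28 - 10)/(24 - 14) ≡ 18/10 mod 41. 10⁻¹ ≡ 37 (mod 41), so λ ≡ 10.
  x = λ² - 14 - 24 = 100 - 38 ≡ 21; y = λ·(14 - 21) - 10 ≡ 2. → (21, 2)
4Q: (21, 2) + (24, 28). λ = (28 - 2)/(24 - 21) ≡ 26/3 mod 41. 3⁻¹ ≡ 14 (mod 41), so λ ≡ 36.
  x = λ² - 21 - 24 = 1296 - 45 ≡ 21; y = λ·(21 - 21) - 2 ≡ 39. → (21, 39)
5Q: (21, 39) + (24, 28). λ = (28 - 39)/(24 - 21) ≡ 30/3 mod 41. 3⁻¹ ≡ 14 (mod 41) since 3·14 = 42 ≡ 1, so λ ≡ 10.
  x = λ² - 21 - 24 = 100 - 45 ≡ 14; y = λ·(21 - 14) - 39 ≡ 31. → (14, 31)
6Q: (14, 31) + (24, 28). λ = (28 - 31)/(24 - 14) ≡ 38/10 mod 41. 10⁻¹ ≡ 37 (mod 41), so λ ≡ 12.
  x = λ² - 14 - 24 = 144 - 38 ≡ 24; y = λ·(14 - 24) - 31 ≡ 13. → (24, 13)
7Q: (24, 13) + (24, 28): same x and y₁ ≡ -y₂, so the sum is O.
8Q: O + (24, 28) = (24, 28) (identity).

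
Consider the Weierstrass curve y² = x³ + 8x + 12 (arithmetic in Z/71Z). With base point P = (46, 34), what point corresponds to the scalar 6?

Repeated addition: build up to 6P.
2P: tangent at (46, 34): λ = (3·46² + 8)/(2·34) ≡ 37/68. 68⁻¹ ≡ 47 (mod 71), so λ ≡ 37·47 ≡ 35.
  x = λ² - 46 - 46 = 1225 - 92 ≡ 68; y = λ·(46 - 68) - 34 ≡ 48. → (68, 48)
3P: (68, 48) + (46, 34). λ = (34 - 48)/(46 - 68) ≡ 57/49 mod 71. 49⁻¹ ≡ 29 (mod 71) since 49·29 = 1421 ≡ 1, so λ ≡ 20.
  x = λ² - 68 - 46 = 400 - 114 ≡ 2; y = λ·(68 - 2) - 48 ≡ 65. → (2, 65)
4P: (2, 65) + (46, 34). λ = (34 - 65)/(46 - 2) ≡ 40/44 mod 71. 44⁻¹ ≡ 21 (mod 71) since 44·21 = 924 ≡ 1, so λ ≡ 59.
  x = λ² - 2 - 46 = 3481 - 48 ≡ 25; y = λ·(2 - 25) - 65 ≡ 69. → (25, 69)
5P: (25, 69) + (46, 34). λ = (34 - 69)/(46 - 25) ≡ 36/21 mod 71. 21⁻¹ ≡ 44 (mod 71), so λ ≡ 22.
  x = λ² - 25 - 46 = 484 - 71 ≡ 58; y = λ·(25 - 58) - 69 ≡ 57. → (58, 57)
6P: (58, 57) + (46, 34). λ = (34 - 57)/(46 - 58) ≡ 48/59 mod 71. 59⁻¹ ≡ 65 (mod 71) since 59·65 = 3835 ≡ 1, so λ ≡ 67.
  x = λ² - 58 - 46 = 4489 - 104 ≡ 54; y = λ·(58 - 54) - 57 ≡ 69. → (54, 69)

(54, 69)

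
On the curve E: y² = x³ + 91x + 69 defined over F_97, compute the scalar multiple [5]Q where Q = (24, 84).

(87, 14)

Double-and-add on 5 = (101)₂. Start with Q = (24, 84) for the leading 1-bit.
double: tangent at (24, 84): λ = (3·24² + 91)/(2·84) ≡ 73/71. 71⁻¹ ≡ 41 (mod 97) since 71·41 = 2911 ≡ 1, so λ ≡ 73·41 ≡ 83.
  x = λ² - 24 - 24 = 6889 - 48 ≡ 51; y = λ·(24 - 51) - 84 ≡ 3. → (51, 3)
double: tangent at (51, 3): λ = (3·51² + 91)/(2·3) ≡ 37/6. 6⁻¹ ≡ 81 (mod 97), so λ ≡ 37·81 ≡ 87.
  x = λ² - 51 - 51 = 7569 - 102 ≡ 95; y = λ·(51 - 95) - 3 ≡ 49. → (95, 49)
add Q: (95, 49) + (24, 84). λ = (84 - 49)/(24 - 95) ≡ 35/26 mod 97. 26⁻¹ ≡ 56 (mod 97), so λ ≡ 20.
  x = λ² - 95 - 24 = 400 - 119 ≡ 87; y = λ·(95 - 87) - 49 ≡ 14. → (87, 14)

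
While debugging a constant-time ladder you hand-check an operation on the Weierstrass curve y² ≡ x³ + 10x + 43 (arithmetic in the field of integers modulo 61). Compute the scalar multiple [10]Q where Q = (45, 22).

Double-and-add on 10 = (1010)₂. Start with Q = (45, 22) for the leading 1-bit.
double: tangent at (45, 22): λ = (3·45² + 10)/(2·22) ≡ 46/44. 44⁻¹ ≡ 43 (mod 61), so λ ≡ 46·43 ≡ 26.
  x = λ² - 45 - 45 = 676 - 90 ≡ 37; y = λ·(45 - 37) - 22 ≡ 3. → (37, 3)
double: tangent at (37, 3): λ = (3·37² + 10)/(2·3) ≡ 30/6. 6⁻¹ ≡ 51 (mod 61) since 6·51 = 306 ≡ 1, so λ ≡ 30·51 ≡ 5.
  x = λ² - 37 - 37 = 25 - 74 ≡ 12; y = λ·(37 - 12) - 3 ≡ 0. → (12, 0)
add Q: (12, 0) + (45, 22). λ = (22 - 0)/(45 - 12) ≡ 22/33 mod 61. 33⁻¹ ≡ 37 (mod 61) since 33·37 = 1221 ≡ 1, so λ ≡ 21.
  x = λ² - 12 - 45 = 441 - 57 ≡ 18; y = λ·(12 - 18) - 0 ≡ 57. → (18, 57)
double: tangent at (18, 57): λ = (3·18² + 10)/(2·57) ≡ 6/53. 53⁻¹ ≡ 38 (mod 61) since 53·38 = 2014 ≡ 1, so λ ≡ 6·38 ≡ 45.
  x = λ² - 18 - 18 = 2025 - 36 ≡ 37; y = λ·(18 - 37) - 57 ≡ 3. → (37, 3)

(37, 3)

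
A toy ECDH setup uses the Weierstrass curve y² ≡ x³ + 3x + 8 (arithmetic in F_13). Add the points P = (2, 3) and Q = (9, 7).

(2, 3) + (9, 7). λ = (7 - 3)/(9 - 2) ≡ 4/7 mod 13. 7⁻¹ ≡ 2 (mod 13), so λ ≡ 8.
  x = λ² - 2 - 9 = 64 - 11 ≡ 1; y = λ·(2 - 1) - 3 ≡ 5. → (1, 5)

(1, 5)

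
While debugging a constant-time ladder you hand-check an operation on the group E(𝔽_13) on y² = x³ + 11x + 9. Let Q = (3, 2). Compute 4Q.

Double-and-add on 4 = (100)₂. Start with Q = (3, 2) for the leading 1-bit.
double: tangent at (3, 2): λ = (3·3² + 11)/(2·2) ≡ 12/4. 4⁻¹ ≡ 10 (mod 13), so λ ≡ 12·10 ≡ 3.
  x = λ² - 3 - 3 = 9 - 6 ≡ 3; y = λ·(3 - 3) - 2 ≡ 11. → (3, 11)
double: tangent at (3, 11): λ = (3·3² + 11)/(2·11) ≡ 12/9. 9⁻¹ ≡ 3 (mod 13) since 9·3 = 27 ≡ 1, so λ ≡ 12·3 ≡ 10.
  x = λ² - 3 - 3 = 100 - 6 ≡ 3; y = λ·(3 - 3) - 11 ≡ 2. → (3, 2)

(3, 2)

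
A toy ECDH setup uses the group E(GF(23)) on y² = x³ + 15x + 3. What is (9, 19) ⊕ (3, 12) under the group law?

(9, 19) + (3, 12). λ = (12 - 19)/(3 - 9) ≡ 16/17 mod 23. 17⁻¹ ≡ 19 (mod 23) since 17·19 = 323 ≡ 1, so λ ≡ 5.
  x = λ² - 9 - 3 = 25 - 12 ≡ 13; y = λ·(9 - 13) - 19 ≡ 7. → (13, 7)

(13, 7)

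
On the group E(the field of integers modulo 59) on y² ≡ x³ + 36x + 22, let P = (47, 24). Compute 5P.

(17, 58)

Double-and-add on 5 = (101)₂. Start with P = (47, 24) for the leading 1-bit.
double: tangent at (47, 24): λ = (3·47² + 36)/(2·24) ≡ 55/48. 48⁻¹ ≡ 16 (mod 59), so λ ≡ 55·16 ≡ 54.
  x = λ² - 47 - 47 = 2916 - 94 ≡ 49; y = λ·(47 - 49) - 24 ≡ 45. → (49, 45)
double: tangent at (49, 45): λ = (3·49² + 36)/(2·45) ≡ 41/31. 31⁻¹ ≡ 40 (mod 59), so λ ≡ 41·40 ≡ 47.
  x = λ² - 49 - 49 = 2209 - 98 ≡ 46; y = λ·(49 - 46) - 45 ≡ 37. → (46, 37)
add P: (46, 37) + (47, 24). λ = (24 - 37)/(47 - 46) ≡ 46/1 mod 59. 1⁻¹ ≡ 1 (mod 59), so λ ≡ 46.
  x = λ² - 46 - 47 = 2116 - 93 ≡ 17; y = λ·(46 - 17) - 37 ≡ 58. → (17, 58)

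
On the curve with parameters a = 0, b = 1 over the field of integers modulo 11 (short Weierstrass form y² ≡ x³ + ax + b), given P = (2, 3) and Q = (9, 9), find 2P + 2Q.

First 2P:
Repeated addition: build up to 2P.
2P: tangent at (2, 3): λ = (3·2² + 0)/(2·3) ≡ 1/6. 6⁻¹ ≡ 2 (mod 11), so λ ≡ 1·2 ≡ 2.
  x = λ² - 2 - 2 = 4 - 4 ≡ 0; y = λ·(2 - 0) - 3 ≡ 1. → (0, 1)
2P = (0, 1).
Next 2Q:
Repeated addition: build up to 2Q.
2Q: tangent at (9, 9): λ = (3·9² + 0)/(2·9) ≡ 1/7. 7⁻¹ ≡ 8 (mod 11), so λ ≡ 1·8 ≡ 8.
  x = λ² - 9 - 9 = 64 - 18 ≡ 2; y = λ·(9 - 2) - 9 ≡ 3. → (2, 3)
2Q = (2, 3).
Finally 2P + 2Q:
(0, 1) + (2, 3). λ = (3 - 1)/(2 - 0) ≡ 2/2 mod 11. 2⁻¹ ≡ 6 (mod 11), so λ ≡ 1.
  x = λ² - 0 - 2 = 1 - 2 ≡ 10; y = λ·(0 - 10) - 1 ≡ 0. → (10, 0)

(10, 0)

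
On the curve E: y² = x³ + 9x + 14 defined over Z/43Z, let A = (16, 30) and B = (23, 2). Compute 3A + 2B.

(41, 26)

First 3A:
Repeated addition: build up to 3A.
2A: tangent at (16, 30): λ = (3·16² + 9)/(2·30) ≡ 3/17. 17⁻¹ ≡ 38 (mod 43), so λ ≡ 3·38 ≡ 28.
  x = λ² - 16 - 16 = 784 - 32 ≡ 21; y = λ·(16 - 21) - 30 ≡ 2. → (21, 2)
3A: (21, 2) + (16, 30). λ = (30 - 2)/(16 - 21) ≡ 28/38 mod 43. 38⁻¹ ≡ 17 (mod 43), so λ ≡ 3.
  x = λ² - 21 - 16 = 9 - 37 ≡ 15; y = λ·(21 - 15) - 2 ≡ 16. → (15, 16)
3A = (15, 16).
Next 2B:
Repeated addition: build up to 2B.
2B: tangent at (23, 2): λ = (3·23² + 9)/(2·2) ≡ 5/4. 4⁻¹ ≡ 11 (mod 43) since 4·11 = 44 ≡ 1, so λ ≡ 5·11 ≡ 12.
  x = λ² - 23 - 23 = 144 - 46 ≡ 12; y = λ·(23 - 12) - 2 ≡ 1. → (12, 1)
2B = (12, 1).
Finally 3A + 2B:
(15, 16) + (12, 1). λ = (1 - 16)/(12 - 15) ≡ 28/40 mod 43. 40⁻¹ ≡ 14 (mod 43) since 40·14 = 560 ≡ 1, so λ ≡ 5.
  x = λ² - 15 - 12 = 25 - 27 ≡ 41; y = λ·(15 - 41) - 16 ≡ 26. → (41, 26)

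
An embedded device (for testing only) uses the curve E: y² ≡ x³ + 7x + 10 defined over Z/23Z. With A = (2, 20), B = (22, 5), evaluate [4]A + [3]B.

First 4A:
Double-and-add on 4 = (100)₂. Start with A = (2, 20) for the leading 1-bit.
double: tangent at (2, 20): λ = (3·2² + 7)/(2·20) ≡ 19/17. 17⁻¹ ≡ 19 (mod 23) since 17·19 = 323 ≡ 1, so λ ≡ 19·19 ≡ 16.
  x = λ² - 2 - 2 = 256 - 4 ≡ 22; y = λ·(2 - 22) - 20 ≡ 5. → (22, 5)
double: tangent at (22, 5): λ = (3·22² + 7)/(2·5) ≡ 10/10. 10⁻¹ ≡ 7 (mod 23) since 10·7 = 70 ≡ 1, so λ ≡ 10·7 ≡ 1.
  x = λ² - 22 - 22 = 1 - 44 ≡ 3; y = λ·(22 - 3) - 5 ≡ 14. → (3, 14)
4A = (3, 14).
Next 3B:
Repeated addition: build up to 3B.
2B: tangent at (22, 5): λ = (3·22² + 7)/(2·5) ≡ 10/10. 10⁻¹ ≡ 7 (mod 23) since 10·7 = 70 ≡ 1, so λ ≡ 10·7 ≡ 1.
  x = λ² - 22 - 22 = 1 - 44 ≡ 3; y = λ·(22 - 3) - 5 ≡ 14. → (3, 14)
3B: (3, 14) + (22, 5). λ = (5 - 14)/(22 - 3) ≡ 14/19 mod 23. 19⁻¹ ≡ 17 (mod 23), so λ ≡ 8.
  x = λ² - 3 - 22 = 64 - 25 ≡ 16; y = λ·(3 - 16) - 14 ≡ 20. → (16, 20)
3B = (16, 20).
Finally 4A + 3B:
(3, 14) + (16, 20). λ = (20 - 14)/(16 - 3) ≡ 6/13 mod 23. 13⁻¹ ≡ 16 (mod 23), so λ ≡ 4.
  x = λ² - 3 - 16 = 16 - 19 ≡ 20; y = λ·(3 - 20) - 14 ≡ 10. → (20, 10)

(20, 10)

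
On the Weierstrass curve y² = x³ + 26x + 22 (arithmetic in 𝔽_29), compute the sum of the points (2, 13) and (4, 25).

(2, 13) + (4, 25). λ = (25 - 13)/(4 - 2) ≡ 12/2 mod 29. 2⁻¹ ≡ 15 (mod 29) since 2·15 = 30 ≡ 1, so λ ≡ 6.
  x = λ² - 2 - 4 = 36 - 6 ≡ 1; y = λ·(2 - 1) - 13 ≡ 22. → (1, 22)

(1, 22)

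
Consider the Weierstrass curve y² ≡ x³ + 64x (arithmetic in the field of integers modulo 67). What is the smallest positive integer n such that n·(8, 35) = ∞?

2P: tangent at (8, 35): λ = (3·8² + 64)/(2·35) ≡ 55/3. 3⁻¹ ≡ 45 (mod 67), so λ ≡ 55·45 ≡ 63.
  x = λ² - 8 - 8 = 3969 - 16 ≡ 0; y = λ·(8 - 0) - 35 ≡ 0. → (0, 0)
3P: (0, 0) + (8, 35). λ = (35 - 0)/(8 - 0) ≡ 35/8 mod 67. 8⁻¹ ≡ 42 (mod 67), so λ ≡ 63.
  x = λ² - 0 - 8 = 3969 - 8 ≡ 8; y = λ·(0 - 8) - 0 ≡ 32. → (8, 32)
4P: (8, 32) + (8, 35): same x and y₁ ≡ -y₂, so the sum is ∞.
4P = ∞, so the order is 4.

4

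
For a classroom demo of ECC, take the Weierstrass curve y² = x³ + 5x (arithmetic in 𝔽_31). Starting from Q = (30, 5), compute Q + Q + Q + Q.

Double-and-add on 4 = (100)₂. Start with Q = (30, 5) for the leading 1-bit.
double: tangent at (30, 5): λ = (3·30² + 5)/(2·5) ≡ 8/10. 10⁻¹ ≡ 28 (mod 31), so λ ≡ 8·28 ≡ 7.
  x = λ² - 30 - 30 = 49 - 60 ≡ 20; y = λ·(30 - 20) - 5 ≡ 3. → (20, 3)
double: tangent at (20, 3): λ = (3·20² + 5)/(2·3) ≡ 27/6. 6⁻¹ ≡ 26 (mod 31), so λ ≡ 27·26 ≡ 20.
  x = λ² - 20 - 20 = 400 - 40 ≡ 19; y = λ·(20 - 19) - 3 ≡ 17. → (19, 17)

(19, 17)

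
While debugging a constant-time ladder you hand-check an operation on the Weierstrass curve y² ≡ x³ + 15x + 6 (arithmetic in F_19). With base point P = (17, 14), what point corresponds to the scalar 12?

(11, 18)

Repeated addition: build up to 12P.
2P: tangent at (17, 14): λ = (3·17² + 15)/(2·14) ≡ 8/9. 9⁻¹ ≡ 17 (mod 19) since 9·17 = 153 ≡ 1, so λ ≡ 8·17 ≡ 3.
  x = λ² - 17 - 17 = 9 - 34 ≡ 13; y = λ·(17 - 13) - 14 ≡ 17. → (13, 17)
3P: (13, 17) + (17, 14). λ = (14 - 17)/(17 - 13) ≡ 16/4 mod 19. 4⁻¹ ≡ 5 (mod 19) since 4·5 = 20 ≡ 1, so λ ≡ 4.
  x = λ² - 13 - 17 = 16 - 30 ≡ 5; y = λ·(13 - 5) - 17 ≡ 15. → (5, 15)
4P: (5, 15) + (17, 14). λ = (14 - 15)/(17 - 5) ≡ 18/12 mod 19. 12⁻¹ ≡ 8 (mod 19), so λ ≡ 11.
  x = λ² - 5 - 17 = 121 - 22 ≡ 4; y = λ·(5 - 4) - 15 ≡ 15. → (4, 15)
5P: (4, 15) + (17, 14). λ = (14 - 15)/(17 - 4) ≡ 18/13 mod 19. 13⁻¹ ≡ 3 (mod 19), so λ ≡ 16.
  x = λ² - 4 - 17 = 256 - 21 ≡ 7; y = λ·(4 - 7) - 15 ≡ 13. → (7, 13)
6P: (7, 13) + (17, 14). λ = (14 - 13)/(17 - 7) ≡ 1/10 mod 19. 10⁻¹ ≡ 2 (mod 19) since 10·2 = 20 ≡ 1, so λ ≡ 2.
  x = λ² - 7 - 17 = 4 - 24 ≡ 18; y = λ·(7 - 18) - 13 ≡ 3. → (18, 3)
7P: (18, 3) + (17, 14). λ = (14 - 3)/(17 - 18) ≡ 11/18 mod 19. 18⁻¹ ≡ 18 (mod 19) since 18·18 = 324 ≡ 1, so λ ≡ 8.
  x = λ² - 18 - 17 = 64 - 35 ≡ 10; y = λ·(18 - 10) - 3 ≡ 4. → (10, 4)
8P: (10, 4) + (17, 14). λ = (14 - 4)/(17 - 10) ≡ 10/7 mod 19. 7⁻¹ ≡ 11 (mod 19) since 7·11 = 77 ≡ 1, so λ ≡ 15.
  x = λ² - 10 - 17 = 225 - 27 ≡ 8; y = λ·(10 - 8) - 4 ≡ 7. → (8, 7)
9P: (8, 7) + (17, 14). λ = (14 - 7)/(17 - 8) ≡ 7/9 mod 19. 9⁻¹ ≡ 17 (mod 19) since 9·17 = 153 ≡ 1, so λ ≡ 5.
  x = λ² - 8 - 17 = 25 - 25 ≡ 0; y = λ·(8 - 0) - 7 ≡ 14. → (0, 14)
10P: (0, 14) + (17, 14). λ = (14 - 14)/(17 - 0) ≡ 0/17 mod 19. 17⁻¹ ≡ 9 (mod 19), so λ ≡ 0.
  x = λ² - 0 - 17 = 0 - 17 ≡ 2; y = λ·(0 - 2) - 14 ≡ 5. → (2, 5)
11P: (2, 5) + (17, 14). λ = (14 - 5)/(17 - 2) ≡ 9/15 mod 19. 15⁻¹ ≡ 14 (mod 19), so λ ≡ 12.
  x = λ² - 2 - 17 = 144 - 19 ≡ 11; y = λ·(2 - 11) - 5 ≡ 1. → (11, 1)
12P: (11, 1) + (17, 14). λ = (14 - 1)/(17 - 11) ≡ 13/6 mod 19. 6⁻¹ ≡ 16 (mod 19), so λ ≡ 18.
  x = λ² - 11 - 17 = 324 - 28 ≡ 11; y = λ·(11 - 11) - 1 ≡ 18. → (11, 18)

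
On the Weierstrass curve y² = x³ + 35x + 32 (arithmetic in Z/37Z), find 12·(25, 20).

Write P = (25, 20).
Repeated addition: build up to 12P.
2P: tangent at (25, 20): λ = (3·25² + 35)/(2·20) ≡ 23/3. 3⁻¹ ≡ 25 (mod 37), so λ ≡ 23·25 ≡ 20.
  x = λ² - 25 - 25 = 400 - 50 ≡ 17; y = λ·(25 - 17) - 20 ≡ 29. → (17, 29)
3P: (17, 29) + (25, 20). λ = (20 - 29)/(25 - 17) ≡ 28/8 mod 37. 8⁻¹ ≡ 14 (mod 37), so λ ≡ 22.
  x = λ² - 17 - 25 = 484 - 42 ≡ 35; y = λ·(17 - 35) - 29 ≡ 19. → (35, 19)
4P: (35, 19) + (25, 20). λ = (20 - 19)/(25 - 35) ≡ 1/27 mod 37. 27⁻¹ ≡ 11 (mod 37) since 27·11 = 297 ≡ 1, so λ ≡ 11.
  x = λ² - 35 - 25 = 121 - 60 ≡ 24; y = λ·(35 - 24) - 19 ≡ 28. → (24, 28)
5P: (24, 28) + (25, 20). λ = (20 - 28)/(25 - 24) ≡ 29/1 mod 37. 1⁻¹ ≡ 1 (mod 37), so λ ≡ 29.
  x = λ² - 24 - 25 = 841 - 49 ≡ 15; y = λ·(24 - 15) - 28 ≡ 11. → (15, 11)
6P: (15, 11) + (25, 20). λ = (20 - 11)/(25 - 15) ≡ 9/10 mod 37. 10⁻¹ ≡ 26 (mod 37), so λ ≡ 12.
  x = λ² - 15 - 25 = 144 - 40 ≡ 30; y = λ·(15 - 30) - 11 ≡ 31. → (30, 31)
7P: (30, 31) + (25, 20). λ = (20 - 31)/(25 - 30) ≡ 26/32 mod 37. 32⁻¹ ≡ 22 (mod 37), so λ ≡ 17.
  x = λ² - 30 - 25 = 289 - 55 ≡ 12; y = λ·(30 - 12) - 31 ≡ 16. → (12, 16)
8P: (12, 16) + (25, 20). λ = (20 - 16)/(25 - 12) ≡ 4/13 mod 37. 13⁻¹ ≡ 20 (mod 37), so λ ≡ 6.
  x = λ² - 12 - 25 = 36 - 37 ≡ 36; y = λ·(12 - 36) - 16 ≡ 25. → (36, 25)
9P: (36, 25) + (25, 20). λ = (20 - 25)/(25 - 36) ≡ 32/26 mod 37. 26⁻¹ ≡ 10 (mod 37) since 26·10 = 260 ≡ 1, so λ ≡ 24.
  x = λ² - 36 - 25 = 576 - 61 ≡ 34; y = λ·(36 - 34) - 25 ≡ 23. → (34, 23)
10P: (34, 23) + (25, 20). λ = (20 - 23)/(25 - 34) ≡ 34/28 mod 37. 28⁻¹ ≡ 4 (mod 37), so λ ≡ 25.
  x = λ² - 34 - 25 = 625 - 59 ≡ 11; y = λ·(34 - 11) - 23 ≡ 34. → (11, 34)
11P: (11, 34) + (25, 20). λ = (20 - 34)/(25 - 11) ≡ 23/14 mod 37. 14⁻¹ ≡ 8 (mod 37), so λ ≡ 36.
  x = λ² - 11 - 25 = 1296 - 36 ≡ 2; y = λ·(11 - 2) - 34 ≡ 31. → (2, 31)
12P: (2, 31) + (25, 20). λ = (20 - 31)/(25 - 2) ≡ 26/23 mod 37. 23⁻¹ ≡ 29 (mod 37) since 23·29 = 667 ≡ 1, so λ ≡ 14.
  x = λ² - 2 - 25 = 196 - 27 ≡ 21; y = λ·(2 - 21) - 31 ≡ 36. → (21, 36)

(21, 36)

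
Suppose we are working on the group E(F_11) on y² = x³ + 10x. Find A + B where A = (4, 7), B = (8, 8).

(4, 7) + (8, 8). λ = (8 - 7)/(8 - 4) ≡ 1/4 mod 11. 4⁻¹ ≡ 3 (mod 11) since 4·3 = 12 ≡ 1, so λ ≡ 3.
  x = λ² - 4 - 8 = 9 - 12 ≡ 8; y = λ·(4 - 8) - 7 ≡ 3. → (8, 3)

(8, 3)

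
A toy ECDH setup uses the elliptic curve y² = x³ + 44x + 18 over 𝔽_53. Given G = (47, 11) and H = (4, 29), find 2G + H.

(20, 10)

First 2G:
Repeated addition: build up to 2G.
2G: tangent at (47, 11): λ = (3·47² + 44)/(2·11) ≡ 46/22. 22⁻¹ ≡ 41 (mod 53), so λ ≡ 46·41 ≡ 31.
  x = λ² - 47 - 47 = 961 - 94 ≡ 19; y = λ·(47 - 19) - 11 ≡ 9. → (19, 9)
2G = (19, 9).
Finally 2G + H:
(19, 9) + (4, 29). λ = (29 - 9)/(4 - 19) ≡ 20/38 mod 53. 38⁻¹ ≡ 7 (mod 53), so λ ≡ 34.
  x = λ² - 19 - 4 = 1156 - 23 ≡ 20; y = λ·(19 - 20) - 9 ≡ 10. → (20, 10)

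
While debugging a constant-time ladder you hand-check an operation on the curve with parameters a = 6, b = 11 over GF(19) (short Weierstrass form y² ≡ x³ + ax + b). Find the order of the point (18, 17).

7

2P: tangent at (18, 17): λ = (3·18² + 6)/(2·17) ≡ 9/15. 15⁻¹ ≡ 14 (mod 19) since 15·14 = 210 ≡ 1, so λ ≡ 9·14 ≡ 12.
  x = λ² - 18 - 18 = 144 - 36 ≡ 13; y = λ·(18 - 13) - 17 ≡ 5. → (13, 5)
3P: (13, 5) + (18, 17). λ = (17 - 5)/(18 - 13) ≡ 12/5 mod 19. 5⁻¹ ≡ 4 (mod 19), so λ ≡ 10.
  x = λ² - 13 - 18 = 100 - 31 ≡ 12; y = λ·(13 - 12) - 5 ≡ 5. → (12, 5)
4P: (12, 5) + (18, 17). λ = (17 - 5)/(18 - 12) ≡ 12/6 mod 19. 6⁻¹ ≡ 16 (mod 19) since 6·16 = 96 ≡ 1, so λ ≡ 2.
  x = λ² - 12 - 18 = 4 - 30 ≡ 12; y = λ·(12 - 12) - 5 ≡ 14. → (12, 14)
5P: (12, 14) + (18, 17). λ = (17 - 14)/(18 - 12) ≡ 3/6 mod 19. 6⁻¹ ≡ 16 (mod 19) since 6·16 = 96 ≡ 1, so λ ≡ 10.
  x = λ² - 12 - 18 = 100 - 30 ≡ 13; y = λ·(12 - 13) - 14 ≡ 14. → (13, 14)
6P: (13, 14) + (18, 17). λ = (17 - 14)/(18 - 13) ≡ 3/5 mod 19. 5⁻¹ ≡ 4 (mod 19) since 5·4 = 20 ≡ 1, so λ ≡ 12.
  x = λ² - 13 - 18 = 144 - 31 ≡ 18; y = λ·(13 - 18) - 14 ≡ 2. → (18, 2)
7P: (18, 2) + (18, 17): same x and y₁ ≡ -y₂, so the sum is O.
7P = O, so the order is 7.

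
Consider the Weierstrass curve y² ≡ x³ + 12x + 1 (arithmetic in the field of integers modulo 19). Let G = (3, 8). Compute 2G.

tangent at (3, 8): λ = (3·3² + 12)/(2·8) ≡ 1/16. 16⁻¹ ≡ 6 (mod 19), so λ ≡ 1·6 ≡ 6.
  x = λ² - 3 - 3 = 36 - 6 ≡ 11; y = λ·(3 - 11) - 8 ≡ 1. → (11, 1)

(11, 1)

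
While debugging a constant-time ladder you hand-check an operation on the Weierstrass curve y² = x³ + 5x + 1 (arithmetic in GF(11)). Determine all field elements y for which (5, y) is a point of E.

none

x³ + 5x + 1 = 151 ≡ 8 (mod 11).
8 is a non-residue mod 11; no y exists.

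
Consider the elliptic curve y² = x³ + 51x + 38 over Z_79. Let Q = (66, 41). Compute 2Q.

(20, 62)

tangent at (66, 41): λ = (3·66² + 51)/(2·41) ≡ 5/3. 3⁻¹ ≡ 53 (mod 79), so λ ≡ 5·53 ≡ 28.
  x = λ² - 66 - 66 = 784 - 132 ≡ 20; y = λ·(66 - 20) - 41 ≡ 62. → (20, 62)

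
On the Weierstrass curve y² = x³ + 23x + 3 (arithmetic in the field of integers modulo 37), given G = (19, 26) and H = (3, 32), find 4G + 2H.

(26, 11)

First 4G:
Double-and-add on 4 = (100)₂. Start with G = (19, 26) for the leading 1-bit.
double: tangent at (19, 26): λ = (3·19² + 23)/(2·26) ≡ 33/15. 15⁻¹ ≡ 5 (mod 37), so λ ≡ 33·5 ≡ 17.
  x = λ² - 19 - 19 = 289 - 38 ≡ 29; y = λ·(19 - 29) - 26 ≡ 26. → (29, 26)
double: tangent at (29, 26): λ = (3·29² + 23)/(2·26) ≡ 30/15. 15⁻¹ ≡ 5 (mod 37) since 15·5 = 75 ≡ 1, so λ ≡ 30·5 ≡ 2.
  x = λ² - 29 - 29 = 4 - 58 ≡ 20; y = λ·(29 - 20) - 26 ≡ 29. → (20, 29)
4G = (20, 29).
Next 2H:
Repeated addition: build up to 2H.
2H: tangent at (3, 32): λ = (3·3² + 23)/(2·32) ≡ 13/27. 27⁻¹ ≡ 11 (mod 37), so λ ≡ 13·11 ≡ 32.
  x = λ² - 3 - 3 = 1024 - 6 ≡ 19; y = λ·(3 - 19) - 32 ≡ 11. → (19, 11)
2H = (19, 11).
Finally 4G + 2H:
(20, 29) + (19, 11). λ = (11 - 29)/(19 - 20) ≡ 19/36 mod 37. 36⁻¹ ≡ 36 (mod 37), so λ ≡ 18.
  x = λ² - 20 - 19 = 324 - 39 ≡ 26; y = λ·(20 - 26) - 29 ≡ 11. → (26, 11)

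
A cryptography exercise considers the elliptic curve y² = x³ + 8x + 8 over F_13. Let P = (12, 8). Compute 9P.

(11, 7)

Double-and-add on 9 = (1001)₂. Start with P = (12, 8) for the leading 1-bit.
double: tangent at (12, 8): λ = (3·12² + 8)/(2·8) ≡ 11/3. 3⁻¹ ≡ 9 (mod 13) since 3·9 = 27 ≡ 1, so λ ≡ 11·9 ≡ 8.
  x = λ² - 12 - 12 = 64 - 24 ≡ 1; y = λ·(12 - 1) - 8 ≡ 2. → (1, 2)
double: tangent at (1, 2): λ = (3·1² + 8)/(2·2) ≡ 11/4. 4⁻¹ ≡ 10 (mod 13), so λ ≡ 11·10 ≡ 6.
  x = λ² - 1 - 1 = 36 - 2 ≡ 8; y = λ·(1 - 8) - 2 ≡ 8. → (8, 8)
double: tangent at (8, 8): λ = (3·8² + 8)/(2·8) ≡ 5/3. 3⁻¹ ≡ 9 (mod 13), so λ ≡ 5·9 ≡ 6.
  x = λ² - 8 - 8 = 36 - 16 ≡ 7; y = λ·(8 - 7) - 8 ≡ 11. → (7, 11)
add P: (7, 11) + (12, 8). λ = (8 - 11)/(12 - 7) ≡ 10/5 mod 13. 5⁻¹ ≡ 8 (mod 13), so λ ≡ 2.
  x = λ² - 7 - 12 = 4 - 19 ≡ 11; y = λ·(7 - 11) - 11 ≡ 7. → (11, 7)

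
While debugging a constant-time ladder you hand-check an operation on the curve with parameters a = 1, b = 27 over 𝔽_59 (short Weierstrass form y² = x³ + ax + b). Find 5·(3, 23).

Write G = (3, 23).
Double-and-add on 5 = (101)₂. Start with G = (3, 23) for the leading 1-bit.
double: tangent at (3, 23): λ = (3·3² + 1)/(2·23) ≡ 28/46. 46⁻¹ ≡ 9 (mod 59), so λ ≡ 28·9 ≡ 16.
  x = λ² - 3 - 3 = 256 - 6 ≡ 14; y = λ·(3 - 14) - 23 ≡ 37. → (14, 37)
double: tangent at (14, 37): λ = (3·14² + 1)/(2·37) ≡ 58/15. 15⁻¹ ≡ 4 (mod 59) since 15·4 = 60 ≡ 1, so λ ≡ 58·4 ≡ 55.
  x = λ² - 14 - 14 = 3025 - 28 ≡ 47; y = λ·(14 - 47) - 37 ≡ 36. → (47, 36)
add G: (47, 36) + (3, 23). λ = (23 - 36)/(3 - 47) ≡ 46/15 mod 59. 15⁻¹ ≡ 4 (mod 59), so λ ≡ 7.
  x = λ² - 47 - 3 = 49 - 50 ≡ 58; y = λ·(47 - 58) - 36 ≡ 5. → (58, 5)

(58, 5)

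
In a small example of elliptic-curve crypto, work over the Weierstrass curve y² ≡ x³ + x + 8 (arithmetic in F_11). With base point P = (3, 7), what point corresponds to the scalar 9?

Repeated addition: build up to 9P.
2P: tangent at (3, 7): λ = (3·3² + 1)/(2·7) ≡ 6/3. 3⁻¹ ≡ 4 (mod 11) since 3·4 = 12 ≡ 1, so λ ≡ 6·4 ≡ 2.
  x = λ² - 3 - 3 = 4 - 6 ≡ 9; y = λ·(3 - 9) - 7 ≡ 3. → (9, 3)
3P: (9, 3) + (3, 7). λ = (7 - 3)/(3 - 9) ≡ 4/5 mod 11. 5⁻¹ ≡ 9 (mod 11) since 5·9 = 45 ≡ 1, so λ ≡ 3.
  x = λ² - 9 - 3 = 9 - 12 ≡ 8; y = λ·(9 - 8) - 3 ≡ 0. → (8, 0)
4P: (8, 0) + (3, 7). λ = (7 - 0)/(3 - 8) ≡ 7/6 mod 11. 6⁻¹ ≡ 2 (mod 11), so λ ≡ 3.
  x = λ² - 8 - 3 = 9 - 11 ≡ 9; y = λ·(8 - 9) - 0 ≡ 8. → (9, 8)
5P: (9, 8) + (3, 7). λ = (7 - 8)/(3 - 9) ≡ 10/5 mod 11. 5⁻¹ ≡ 9 (mod 11), so λ ≡ 2.
  x = λ² - 9 - 3 = 4 - 12 ≡ 3; y = λ·(9 - 3) - 8 ≡ 4. → (3, 4)
6P: (3, 4) + (3, 7): same x and y₁ ≡ -y₂, so the sum is ∞.
7P: ∞ + (3, 7) = (3, 7) (identity).
8P: tangent at (3, 7): λ = (3·3² + 1)/(2·7) ≡ 6/3. 3⁻¹ ≡ 4 (mod 11), so λ ≡ 6·4 ≡ 2.
  x = λ² - 3 - 3 = 4 - 6 ≡ 9; y = λ·(3 - 9) - 7 ≡ 3. → (9, 3)
9P: (9, 3) + (3, 7). λ = (7 - 3)/(3 - 9) ≡ 4/5 mod 11. 5⁻¹ ≡ 9 (mod 11) since 5·9 = 45 ≡ 1, so λ ≡ 3.
  x = λ² - 9 - 3 = 9 - 12 ≡ 8; y = λ·(9 - 8) - 3 ≡ 0. → (8, 0)

(8, 0)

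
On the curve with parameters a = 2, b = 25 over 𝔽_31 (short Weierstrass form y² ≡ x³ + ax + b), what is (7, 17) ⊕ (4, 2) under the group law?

(7, 17) + (4, 2). λ = (2 - 17)/(4 - 7) ≡ 16/28 mod 31. 28⁻¹ ≡ 10 (mod 31) since 28·10 = 280 ≡ 1, so λ ≡ 5.
  x = λ² - 7 - 4 = 25 - 11 ≡ 14; y = λ·(7 - 14) - 17 ≡ 10. → (14, 10)

(14, 10)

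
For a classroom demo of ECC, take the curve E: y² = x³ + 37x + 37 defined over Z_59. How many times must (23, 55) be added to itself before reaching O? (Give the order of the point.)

9

2P: tangent at (23, 55): λ = (3·23² + 37)/(2·55) ≡ 31/51. 51⁻¹ ≡ 22 (mod 59) since 51·22 = 1122 ≡ 1, so λ ≡ 31·22 ≡ 33.
  x = λ² - 23 - 23 = 1089 - 46 ≡ 40; y = λ·(23 - 40) - 55 ≡ 33. → (40, 33)
3P: (40, 33) + (23, 55). λ = (55 - 33)/(23 - 40) ≡ 22/42 mod 59. 42⁻¹ ≡ 52 (mod 59), so λ ≡ 23.
  x = λ² - 40 - 23 = 529 - 63 ≡ 53; y = λ·(40 - 53) - 33 ≡ 22. → (53, 22)
4P: (53, 22) + (23, 55). λ = (55 - 22)/(23 - 53) ≡ 33/29 mod 59. 29⁻¹ ≡ 57 (mod 59), so λ ≡ 52.
  x = λ² - 53 - 23 = 2704 - 76 ≡ 32; y = λ·(53 - 32) - 22 ≡ 8. → (32, 8)
5P: (32, 8) + (23, 55). λ = (55 - 8)/(23 - 32) ≡ 47/50 mod 59. 50⁻¹ ≡ 13 (mod 59), so λ ≡ 21.
  x = λ² - 32 - 23 = 441 - 55 ≡ 32; y = λ·(32 - 32) - 8 ≡ 51. → (32, 51)
6P: (32, 51) + (23, 55). λ = (55 - 51)/(23 - 32) ≡ 4/50 mod 59. 50⁻¹ ≡ 13 (mod 59), so λ ≡ 52.
  x = λ² - 32 - 23 = 2704 - 55 ≡ 53; y = λ·(32 - 53) - 51 ≡ 37. → (53, 37)
7P: (53, 37) + (23, 55). λ = (55 - 37)/(23 - 53) ≡ 18/29 mod 59. 29⁻¹ ≡ 57 (mod 59) since 29·57 = 1653 ≡ 1, so λ ≡ 23.
  x = λ² - 53 - 23 = 529 - 76 ≡ 40; y = λ·(53 - 40) - 37 ≡ 26. → (40, 26)
8P: (40, 26) + (23, 55). λ = (55 - 26)/(23 - 40) ≡ 29/42 mod 59. 42⁻¹ ≡ 52 (mod 59), so λ ≡ 33.
  x = λ² - 40 - 23 = 1089 - 63 ≡ 23; y = λ·(40 - 23) - 26 ≡ 4. → (23, 4)
9P: (23, 4) + (23, 55): same x and y₁ ≡ -y₂, so the sum is O.
9P = O, so the order is 9.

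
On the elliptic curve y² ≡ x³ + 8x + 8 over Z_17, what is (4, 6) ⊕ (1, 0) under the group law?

(16, 4)

(4, 6) + (1, 0). λ = (0 - 6)/(1 - 4) ≡ 11/14 mod 17. 14⁻¹ ≡ 11 (mod 17), so λ ≡ 2.
  x = λ² - 4 - 1 = 4 - 5 ≡ 16; y = λ·(4 - 16) - 6 ≡ 4. → (16, 4)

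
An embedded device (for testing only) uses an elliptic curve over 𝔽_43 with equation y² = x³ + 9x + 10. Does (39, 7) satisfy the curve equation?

no

y² = 7² ≡ 6; x³ + 9x + 10 = 59680 ≡ 39 (mod 43). 6 ≠ 39.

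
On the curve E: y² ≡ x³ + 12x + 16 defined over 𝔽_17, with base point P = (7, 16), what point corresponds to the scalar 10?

(12, 16)

Double-and-add on 10 = (1010)₂. Start with P = (7, 16) for the leading 1-bit.
double: tangent at (7, 16): λ = (3·7² + 12)/(2·16) ≡ 6/15. 15⁻¹ ≡ 8 (mod 17), so λ ≡ 6·8 ≡ 14.
  x = λ² - 7 - 7 = 196 - 14 ≡ 12; y = λ·(7 - 12) - 16 ≡ 16. → (12, 16)
double: tangent at (12, 16): λ = (3·12² + 12)/(2·16) ≡ 2/15. 15⁻¹ ≡ 8 (mod 17), so λ ≡ 2·8 ≡ 16.
  x = λ² - 12 - 12 = 256 - 24 ≡ 11; y = λ·(12 - 11) - 16 ≡ 0. → (11, 0)
add P: (11, 0) + (7, 16). λ = (16 - 0)/(7 - 11) ≡ 16/13 mod 17. 13⁻¹ ≡ 4 (mod 17) since 13·4 = 52 ≡ 1, so λ ≡ 13.
  x = λ² - 11 - 7 = 169 - 18 ≡ 15; y = λ·(11 - 15) - 0 ≡ 16. → (15, 16)
double: tangent at (15, 16): λ = (3·15² + 12)/(2·16) ≡ 7/15. 15⁻¹ ≡ 8 (mod 17), so λ ≡ 7·8 ≡ 5.
  x = λ² - 15 - 15 = 25 - 30 ≡ 12; y = λ·(15 - 12) - 16 ≡ 16. → (12, 16)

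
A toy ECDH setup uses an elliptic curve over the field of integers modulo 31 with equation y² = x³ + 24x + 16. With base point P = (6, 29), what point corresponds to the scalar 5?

(18, 24)

Repeated addition: build up to 5P.
2P: tangent at (6, 29): λ = (3·6² + 24)/(2·29) ≡ 8/27. 27⁻¹ ≡ 23 (mod 31), so λ ≡ 8·23 ≡ 29.
  x = λ² - 6 - 6 = 841 - 12 ≡ 23; y = λ·(6 - 23) - 29 ≡ 5. → (23, 5)
3P: (23, 5) + (6, 29). λ = (29 - 5)/(6 - 23) ≡ 24/14 mod 31. 14⁻¹ ≡ 20 (mod 31), so λ ≡ 15.
  x = λ² - 23 - 6 = 225 - 29 ≡ 10; y = λ·(23 - 10) - 5 ≡ 4. → (10, 4)
4P: (10, 4) + (6, 29). λ = (29 - 4)/(6 - 10) ≡ 25/27 mod 31. 27⁻¹ ≡ 23 (mod 31), so λ ≡ 17.
  x = λ² - 10 - 6 = 289 - 16 ≡ 25; y = λ·(10 - 25) - 4 ≡ 20. → (25, 20)
5P: (25, 20) + (6, 29). λ = (29 - 20)/(6 - 25) ≡ 9/12 mod 31. 12⁻¹ ≡ 13 (mod 31), so λ ≡ 24.
  x = λ² - 25 - 6 = 576 - 31 ≡ 18; y = λ·(25 - 18) - 20 ≡ 24. → (18, 24)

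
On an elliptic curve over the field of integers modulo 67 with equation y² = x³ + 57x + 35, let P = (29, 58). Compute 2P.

(44, 15)

tangent at (29, 58): λ = (3·29² + 57)/(2·58) ≡ 34/49. 49⁻¹ ≡ 26 (mod 67) since 49·26 = 1274 ≡ 1, so λ ≡ 34·26 ≡ 13.
  x = λ² - 29 - 29 = 169 - 58 ≡ 44; y = λ·(29 - 44) - 58 ≡ 15. → (44, 15)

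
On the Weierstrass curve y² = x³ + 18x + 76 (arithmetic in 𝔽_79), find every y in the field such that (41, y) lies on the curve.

x³ + 18x + 76 = 69735 ≡ 57 (mod 79).
57 is a non-residue mod 79; no y exists.

none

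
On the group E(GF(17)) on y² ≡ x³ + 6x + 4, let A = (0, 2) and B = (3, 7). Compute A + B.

(13, 16)

(0, 2) + (3, 7). λ = (7 - 2)/(3 - 0) ≡ 5/3 mod 17. 3⁻¹ ≡ 6 (mod 17), so λ ≡ 13.
  x = λ² - 0 - 3 = 169 - 3 ≡ 13; y = λ·(0 - 13) - 2 ≡ 16. → (13, 16)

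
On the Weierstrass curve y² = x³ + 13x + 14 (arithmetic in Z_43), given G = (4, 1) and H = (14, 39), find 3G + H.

First 3G:
Repeated addition: build up to 3G.
2G: tangent at (4, 1): λ = (3·4² + 13)/(2·1) ≡ 18/2. 2⁻¹ ≡ 22 (mod 43), so λ ≡ 18·22 ≡ 9.
  x = λ² - 4 - 4 = 81 - 8 ≡ 30; y = λ·(4 - 30) - 1 ≡ 23. → (30, 23)
3G: (30, 23) + (4, 1). λ = (1 - 23)/(4 - 30) ≡ 21/17 mod 43. 17⁻¹ ≡ 38 (mod 43) since 17·38 = 646 ≡ 1, so λ ≡ 24.
  x = λ² - 30 - 4 = 576 - 34 ≡ 26; y = λ·(30 - 26) - 23 ≡ 30. → (26, 30)
3G = (26, 30).
Finally 3G + H:
(26, 30) + (14, 39). λ = (39 - 30)/(14 - 26) ≡ 9/31 mod 43. 31⁻¹ ≡ 25 (mod 43), so λ ≡ 10.
  x = λ² - 26 - 14 = 100 - 40 ≡ 17; y = λ·(26 - 17) - 30 ≡ 17. → (17, 17)

(17, 17)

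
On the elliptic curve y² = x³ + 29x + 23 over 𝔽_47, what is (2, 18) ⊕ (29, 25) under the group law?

(2, 18) + (29, 25). λ = (25 - 18)/(29 - 2) ≡ 7/27 mod 47. 27⁻¹ ≡ 7 (mod 47), so λ ≡ 2.
  x = λ² - 2 - 29 = 4 - 31 ≡ 20; y = λ·(2 - 20) - 18 ≡ 40. → (20, 40)

(20, 40)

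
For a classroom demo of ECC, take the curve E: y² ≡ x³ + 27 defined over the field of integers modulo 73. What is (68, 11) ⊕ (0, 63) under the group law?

(46, 28)

(68, 11) + (0, 63). λ = (63 - 11)/(0 - 68) ≡ 52/5 mod 73. 5⁻¹ ≡ 44 (mod 73) since 5·44 = 220 ≡ 1, so λ ≡ 25.
  x = λ² - 68 - 0 = 625 - 68 ≡ 46; y = λ·(68 - 46) - 11 ≡ 28. → (46, 28)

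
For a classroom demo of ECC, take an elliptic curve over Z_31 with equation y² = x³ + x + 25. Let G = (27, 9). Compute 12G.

(23, 30)

Repeated addition: build up to 12G.
2G: tangent at (27, 9): λ = (3·27² + 1)/(2·9) ≡ 18/18. 18⁻¹ ≡ 19 (mod 31) since 18·19 = 342 ≡ 1, so λ ≡ 18·19 ≡ 1.
  x = λ² - 27 - 27 = 1 - 54 ≡ 9; y = λ·(27 - 9) - 9 ≡ 9. → (9, 9)
3G: (9, 9) + (27, 9). λ = (9 - 9)/(27 - 9) ≡ 0/18 mod 31. 18⁻¹ ≡ 19 (mod 31), so λ ≡ 0.
  x = λ² - 9 - 27 = 0 - 36 ≡ 26; y = λ·(9 - 26) - 9 ≡ 22. → (26, 22)
4G: (26, 22) + (27, 9). λ = (9 - 22)/(27 - 26) ≡ 18/1 mod 31. 1⁻¹ ≡ 1 (mod 31) since 1·1 = 1 ≡ 1, so λ ≡ 18.
  x = λ² - 26 - 27 = 324 - 53 ≡ 23; y = λ·(26 - 23) - 22 ≡ 1. → (23, 1)
5G: (23, 1) + (27, 9). λ = (9 - 1)/(27 - 23) ≡ 8/4 mod 31. 4⁻¹ ≡ 8 (mod 31), so λ ≡ 2.
  x = λ² - 23 - 27 = 4 - 50 ≡ 16; y = λ·(23 - 16) - 1 ≡ 13. → (16, 13)
6G: (16, 13) + (27, 9). λ = (9 - 13)/(27 - 16) ≡ 27/11 mod 31. 11⁻¹ ≡ 17 (mod 31) since 11·17 = 187 ≡ 1, so λ ≡ 25.
  x = λ² - 16 - 27 = 625 - 43 ≡ 24; y = λ·(16 - 24) - 13 ≡ 4. → (24, 4)
7G: (24, 4) + (27, 9). λ = (9 - 4)/(27 - 24) ≡ 5/3 mod 31. 3⁻¹ ≡ 21 (mod 31), so λ ≡ 12.
  x = λ² - 24 - 27 = 144 - 51 ≡ 0; y = λ·(24 - 0) - 4 ≡ 5. → (0, 5)
8G: (0, 5) + (27, 9). λ = (9 - 5)/(27 - 0) ≡ 4/27 mod 31. 27⁻¹ ≡ 23 (mod 31), so λ ≡ 30.
  x = λ² - 0 - 27 = 900 - 27 ≡ 5; y = λ·(0 - 5) - 5 ≡ 0. → (5, 0)
9G: (5, 0) + (27, 9). λ = (9 - 0)/(27 - 5) ≡ 9/22 mod 31. 22⁻¹ ≡ 24 (mod 31) since 22·24 = 528 ≡ 1, so λ ≡ 30.
  x = λ² - 5 - 27 = 900 - 32 ≡ 0; y = λ·(5 - 0) - 0 ≡ 26. → (0, 26)
10G: (0, 26) + (27, 9). λ = (9 - 26)/(27 - 0) ≡ 14/27 mod 31. 27⁻¹ ≡ 23 (mod 31), so λ ≡ 12.
  x = λ² - 0 - 27 = 144 - 27 ≡ 24; y = λ·(0 - 24) - 26 ≡ 27. → (24, 27)
11G: (24, 27) + (27, 9). λ = (9 - 27)/(27 - 24) ≡ 13/3 mod 31. 3⁻¹ ≡ 21 (mod 31), so λ ≡ 25.
  x = λ² - 24 - 27 = 625 - 51 ≡ 16; y = λ·(24 - 16) - 27 ≡ 18. → (16, 18)
12G: (16, 18) + (27, 9). λ = (9 - 18)/(27 - 16) ≡ 22/11 mod 31. 11⁻¹ ≡ 17 (mod 31) since 11·17 = 187 ≡ 1, so λ ≡ 2.
  x = λ² - 16 - 27 = 4 - 43 ≡ 23; y = λ·(16 - 23) - 18 ≡ 30. → (23, 30)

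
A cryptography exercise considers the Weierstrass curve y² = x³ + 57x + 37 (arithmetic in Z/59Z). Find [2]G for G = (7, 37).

(27, 45)

tangent at (7, 37): λ = (3·7² + 57)/(2·37) ≡ 27/15. 15⁻¹ ≡ 4 (mod 59) since 15·4 = 60 ≡ 1, so λ ≡ 27·4 ≡ 49.
  x = λ² - 7 - 7 = 2401 - 14 ≡ 27; y = λ·(7 - 27) - 37 ≡ 45. → (27, 45)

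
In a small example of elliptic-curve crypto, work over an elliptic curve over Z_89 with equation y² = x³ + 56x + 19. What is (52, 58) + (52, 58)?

tangent at (52, 58): λ = (3·52² + 56)/(2·58) ≡ 69/27. 27⁻¹ ≡ 33 (mod 89) since 27·33 = 891 ≡ 1, so λ ≡ 69·33 ≡ 52.
  x = λ² - 52 - 52 = 2704 - 104 ≡ 19; y = λ·(52 - 19) - 58 ≡ 56. → (19, 56)

(19, 56)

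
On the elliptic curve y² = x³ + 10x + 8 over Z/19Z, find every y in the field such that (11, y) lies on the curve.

x³ + 10x + 8 = 1449 ≡ 5 (mod 19).
Square roots of 5 mod 19: 9 and 10 (since 9² = 81 ≡ 5).

9, 10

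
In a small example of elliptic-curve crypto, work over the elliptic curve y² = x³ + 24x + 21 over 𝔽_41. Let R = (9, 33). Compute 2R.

tangent at (9, 33): λ = (3·9² + 24)/(2·33) ≡ 21/25. 25⁻¹ ≡ 23 (mod 41), so λ ≡ 21·23 ≡ 32.
  x = λ² - 9 - 9 = 1024 - 18 ≡ 22; y = λ·(9 - 22) - 33 ≡ 2. → (22, 2)

(22, 2)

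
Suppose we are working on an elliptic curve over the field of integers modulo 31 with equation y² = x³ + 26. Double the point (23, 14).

(20, 11)

tangent at (23, 14): λ = (3·23² + 0)/(2·14) ≡ 6/28. 28⁻¹ ≡ 10 (mod 31), so λ ≡ 6·10 ≡ 29.
  x = λ² - 23 - 23 = 841 - 46 ≡ 20; y = λ·(23 - 20) - 14 ≡ 11. → (20, 11)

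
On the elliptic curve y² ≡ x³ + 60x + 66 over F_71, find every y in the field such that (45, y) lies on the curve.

x³ + 60x + 66 = 93891 ≡ 29 (mod 71).
Square roots of 29 mod 71: 10 and 61 (since 10² = 100 ≡ 29).

10, 61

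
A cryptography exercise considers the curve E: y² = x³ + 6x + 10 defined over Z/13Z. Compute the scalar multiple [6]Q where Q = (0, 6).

(12, 9)

Repeated addition: build up to 6Q.
2Q: tangent at (0, 6): λ = (3·0² + 6)/(2·6) ≡ 6/12. 12⁻¹ ≡ 12 (mod 13), so λ ≡ 6·12 ≡ 7.
  x = λ² - 0 - 0 = 49 - 0 ≡ 10; y = λ·(0 - 10) - 6 ≡ 2. → (10, 2)
3Q: (10, 2) + (0, 6). λ = (6 - 2)/(0 - 10) ≡ 4/3 mod 13. 3⁻¹ ≡ 9 (mod 13), so λ ≡ 10.
  x = λ² - 10 - 0 = 100 - 10 ≡ 12; y = λ·(10 - 12) - 2 ≡ 4. → (12, 4)
4Q: (12, 4) + (0, 6). λ = (6 - 4)/(0 - 12) ≡ 2/1 mod 13. 1⁻¹ ≡ 1 (mod 13) since 1·1 = 1 ≡ 1, so λ ≡ 2.
  x = λ² - 12 - 0 = 4 - 12 ≡ 5; y = λ·(12 - 5) - 4 ≡ 10. → (5, 10)
5Q: (5, 10) + (0, 6). λ = (6 - 10)/(0 - 5) ≡ 9/8 mod 13. 8⁻¹ ≡ 5 (mod 13), so λ ≡ 6.
  x = λ² - 5 - 0 = 36 - 5 ≡ 5; y = λ·(5 - 5) - 10 ≡ 3. → (5, 3)
6Q: (5, 3) + (0, 6). λ = (6 - 3)/(0 - 5) ≡ 3/8 mod 13. 8⁻¹ ≡ 5 (mod 13), so λ ≡ 2.
  x = λ² - 5 - 0 = 4 - 5 ≡ 12; y = λ·(5 - 12) - 3 ≡ 9. → (12, 9)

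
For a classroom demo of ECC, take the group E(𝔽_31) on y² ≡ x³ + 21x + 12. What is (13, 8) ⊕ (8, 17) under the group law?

(12, 15)

(13, 8) + (8, 17). λ = (17 - 8)/(8 - 13) ≡ 9/26 mod 31. 26⁻¹ ≡ 6 (mod 31), so λ ≡ 23.
  x = λ² - 13 - 8 = 529 - 21 ≡ 12; y = λ·(13 - 12) - 8 ≡ 15. → (12, 15)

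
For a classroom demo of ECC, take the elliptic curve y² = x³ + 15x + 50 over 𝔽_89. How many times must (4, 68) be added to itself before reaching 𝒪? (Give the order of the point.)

2P: tangent at (4, 68): λ = (3·4² + 15)/(2·68) ≡ 63/47. 47⁻¹ ≡ 36 (mod 89) since 47·36 = 1692 ≡ 1, so λ ≡ 63·36 ≡ 43.
  x = λ² - 4 - 4 = 1849 - 8 ≡ 61; y = λ·(4 - 61) - 68 ≡ 62. → (61, 62)
3P: (61, 62) + (4, 68). λ = (68 - 62)/(4 - 61) ≡ 6/32 mod 89. 32⁻¹ ≡ 64 (mod 89), so λ ≡ 28.
  x = λ² - 61 - 4 = 784 - 65 ≡ 7; y = λ·(61 - 7) - 62 ≡ 26. → (7, 26)
4P: (7, 26) + (4, 68). λ = (68 - 26)/(4 - 7) ≡ 42/86 mod 89. 86⁻¹ ≡ 59 (mod 89), so λ ≡ 75.
  x = λ² - 7 - 4 = 5625 - 11 ≡ 7; y = λ·(7 - 7) - 26 ≡ 63. → (7, 63)
5P: (7, 63) + (4, 68). λ = (68 - 63)/(4 - 7) ≡ 5/86 mod 89. 86⁻¹ ≡ 59 (mod 89) since 86·59 = 5074 ≡ 1, so λ ≡ 28.
  x = λ² - 7 - 4 = 784 - 11 ≡ 61; y = λ·(7 - 61) - 63 ≡ 27. → (61, 27)
6P: (61, 27) + (4, 68). λ = (68 - 27)/(4 - 61) ≡ 41/32 mod 89. 32⁻¹ ≡ 64 (mod 89), so λ ≡ 43.
  x = λ² - 61 - 4 = 1849 - 65 ≡ 4; y = λ·(61 - 4) - 27 ≡ 21. → (4, 21)
7P: (4, 21) + (4, 68): same x and y₁ ≡ -y₂, so the sum is 𝒪.
7P = 𝒪, so the order is 7.

7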